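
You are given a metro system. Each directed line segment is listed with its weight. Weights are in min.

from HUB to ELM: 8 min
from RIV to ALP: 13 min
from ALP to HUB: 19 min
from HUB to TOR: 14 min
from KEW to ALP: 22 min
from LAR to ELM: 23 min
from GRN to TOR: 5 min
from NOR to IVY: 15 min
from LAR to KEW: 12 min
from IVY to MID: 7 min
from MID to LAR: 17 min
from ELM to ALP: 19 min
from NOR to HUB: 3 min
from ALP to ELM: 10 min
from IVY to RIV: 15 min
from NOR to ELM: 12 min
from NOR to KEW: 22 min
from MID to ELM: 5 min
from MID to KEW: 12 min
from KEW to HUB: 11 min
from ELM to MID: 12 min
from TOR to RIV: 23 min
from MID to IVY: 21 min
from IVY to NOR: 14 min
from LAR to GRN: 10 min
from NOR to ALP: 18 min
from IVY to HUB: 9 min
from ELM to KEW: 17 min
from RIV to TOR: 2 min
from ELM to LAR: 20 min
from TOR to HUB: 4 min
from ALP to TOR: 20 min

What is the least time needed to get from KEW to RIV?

Shortest distances from KEW:
KEW: 0
HUB: 11  (via KEW)
ELM: 19  (via HUB)
ALP: 22  (via KEW)
TOR: 25  (via HUB)
MID: 31  (via ELM)
LAR: 39  (via ELM)
RIV: 48  (via TOR)
Shortest route: KEW–HUB–TOR–RIV = 48 min.

48 min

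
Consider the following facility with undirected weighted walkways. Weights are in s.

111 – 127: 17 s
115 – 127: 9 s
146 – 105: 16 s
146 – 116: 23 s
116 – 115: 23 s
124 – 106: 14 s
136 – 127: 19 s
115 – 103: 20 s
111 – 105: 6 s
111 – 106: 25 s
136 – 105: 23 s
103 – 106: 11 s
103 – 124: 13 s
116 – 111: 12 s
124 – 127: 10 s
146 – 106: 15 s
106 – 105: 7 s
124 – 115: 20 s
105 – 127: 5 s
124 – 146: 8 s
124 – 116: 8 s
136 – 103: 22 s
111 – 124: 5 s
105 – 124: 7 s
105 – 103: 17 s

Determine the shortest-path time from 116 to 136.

Running Dijkstra from 116:
116: 0
124: 8  (via 116)
111: 12  (via 116)
105: 15  (via 124)
146: 16  (via 124)
127: 18  (via 124)
103: 21  (via 124)
106: 22  (via 124)
115: 23  (via 116)
136: 37  (via 127)
Shortest route: 116 → 124 → 127 → 136 = 37 s.

37 s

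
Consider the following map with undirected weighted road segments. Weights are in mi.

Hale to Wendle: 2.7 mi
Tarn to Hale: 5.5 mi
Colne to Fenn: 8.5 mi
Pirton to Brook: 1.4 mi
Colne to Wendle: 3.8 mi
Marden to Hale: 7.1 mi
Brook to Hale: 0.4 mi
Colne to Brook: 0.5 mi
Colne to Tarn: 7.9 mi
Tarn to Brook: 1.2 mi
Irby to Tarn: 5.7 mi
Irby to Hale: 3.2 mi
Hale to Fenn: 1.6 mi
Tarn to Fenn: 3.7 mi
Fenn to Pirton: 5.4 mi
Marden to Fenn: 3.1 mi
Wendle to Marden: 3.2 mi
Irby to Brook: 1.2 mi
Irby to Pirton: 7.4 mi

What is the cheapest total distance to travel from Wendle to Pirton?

4.5 mi

Enumerating some paths:
Wendle → Colne → Brook → Pirton: 3.8+0.5+1.4 = 5.7
Wendle → Hale → Irby → Brook → Pirton: 2.7+3.2+1.2+1.4 = 8.5
Wendle → Hale → Brook → Pirton: 2.7+0.4+1.4 = 4.5
Cheapest is Wendle → Hale → Brook → Pirton at 4.5 mi.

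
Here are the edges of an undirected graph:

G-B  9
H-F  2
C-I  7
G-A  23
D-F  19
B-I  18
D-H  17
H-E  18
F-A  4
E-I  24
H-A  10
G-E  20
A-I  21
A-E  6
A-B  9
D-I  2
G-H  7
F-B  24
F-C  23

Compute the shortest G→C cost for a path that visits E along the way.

Best G to E: G–H–F–A–E costing 19
Best E to C: E–I–C costing 31
Total via E: 19 + 31 = 50.

50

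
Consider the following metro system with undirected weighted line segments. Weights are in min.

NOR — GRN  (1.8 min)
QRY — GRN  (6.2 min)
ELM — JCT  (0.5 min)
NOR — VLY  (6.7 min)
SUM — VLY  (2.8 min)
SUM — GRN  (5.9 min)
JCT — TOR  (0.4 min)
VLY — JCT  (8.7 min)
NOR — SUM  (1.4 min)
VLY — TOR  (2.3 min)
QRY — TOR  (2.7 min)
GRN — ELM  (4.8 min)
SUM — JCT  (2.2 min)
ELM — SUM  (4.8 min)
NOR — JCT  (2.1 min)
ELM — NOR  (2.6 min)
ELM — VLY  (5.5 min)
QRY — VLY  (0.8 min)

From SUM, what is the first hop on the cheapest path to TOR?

JCT

Candidate routes:
SUM–NOR–JCT–TOR: 1.4+2.1+0.4 = 3.9
SUM–JCT–TOR: 2.2+0.4 = 2.6
SUM–NOR–ELM–JCT–TOR: 1.4+2.6+0.5+0.4 = 4.9
The minimum is 2.6 min via SUM–JCT–TOR.
So from SUM the first move is to JCT.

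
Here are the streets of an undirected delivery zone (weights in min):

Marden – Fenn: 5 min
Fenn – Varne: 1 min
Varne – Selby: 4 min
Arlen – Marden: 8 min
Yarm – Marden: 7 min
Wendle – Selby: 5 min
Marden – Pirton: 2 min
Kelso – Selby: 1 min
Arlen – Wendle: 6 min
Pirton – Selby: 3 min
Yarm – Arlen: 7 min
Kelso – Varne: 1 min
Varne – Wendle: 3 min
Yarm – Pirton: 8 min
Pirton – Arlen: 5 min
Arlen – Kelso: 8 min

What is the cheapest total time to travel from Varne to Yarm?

13 min

Candidate routes:
Varne → Kelso → Selby → Pirton → Yarm: 1+1+3+8 = 13
Varne → Kelso → Selby → Pirton → Marden → Yarm: 1+1+3+2+7 = 14
Cheapest is Varne → Kelso → Selby → Pirton → Yarm at 13 min.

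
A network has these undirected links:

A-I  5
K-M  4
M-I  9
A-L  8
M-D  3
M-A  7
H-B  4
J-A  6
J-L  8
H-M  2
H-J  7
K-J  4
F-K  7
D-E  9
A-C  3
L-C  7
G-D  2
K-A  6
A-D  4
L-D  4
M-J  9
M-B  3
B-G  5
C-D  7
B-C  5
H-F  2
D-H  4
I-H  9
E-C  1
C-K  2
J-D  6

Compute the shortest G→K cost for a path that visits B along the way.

Best G to B: G → B costing 5
Shortest B→K: B → M → K = 7
Total via B: 5 + 7 = 12.

12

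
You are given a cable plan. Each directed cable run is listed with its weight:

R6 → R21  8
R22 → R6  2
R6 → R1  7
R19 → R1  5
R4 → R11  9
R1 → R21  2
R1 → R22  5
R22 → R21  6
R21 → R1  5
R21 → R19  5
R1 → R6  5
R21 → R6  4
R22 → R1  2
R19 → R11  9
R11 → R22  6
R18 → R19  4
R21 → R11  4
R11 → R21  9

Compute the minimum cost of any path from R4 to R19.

Candidate routes:
R4 - R11 - R21 - R19: 9+9+5 = 23
R4 - R11 - R22 - R21 - R19: 9+6+6+5 = 26
R4 - R11 - R22 - R1 - R21 - R19: 9+6+2+2+5 = 24
Cheapest is R4 - R11 - R21 - R19 at 23.

23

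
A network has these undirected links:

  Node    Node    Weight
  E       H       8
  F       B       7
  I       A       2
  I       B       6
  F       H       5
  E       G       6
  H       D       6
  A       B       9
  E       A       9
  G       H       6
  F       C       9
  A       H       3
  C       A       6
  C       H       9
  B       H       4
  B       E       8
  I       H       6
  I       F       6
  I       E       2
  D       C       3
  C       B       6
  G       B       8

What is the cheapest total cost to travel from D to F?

Settle nodes by increasing distance from D:
D: 0
C: 3  (via D)
H: 6  (via D)
A: 9  (via C)
B: 9  (via C)
F: 11  (via H)
Shortest route: D → H → F = 11.

11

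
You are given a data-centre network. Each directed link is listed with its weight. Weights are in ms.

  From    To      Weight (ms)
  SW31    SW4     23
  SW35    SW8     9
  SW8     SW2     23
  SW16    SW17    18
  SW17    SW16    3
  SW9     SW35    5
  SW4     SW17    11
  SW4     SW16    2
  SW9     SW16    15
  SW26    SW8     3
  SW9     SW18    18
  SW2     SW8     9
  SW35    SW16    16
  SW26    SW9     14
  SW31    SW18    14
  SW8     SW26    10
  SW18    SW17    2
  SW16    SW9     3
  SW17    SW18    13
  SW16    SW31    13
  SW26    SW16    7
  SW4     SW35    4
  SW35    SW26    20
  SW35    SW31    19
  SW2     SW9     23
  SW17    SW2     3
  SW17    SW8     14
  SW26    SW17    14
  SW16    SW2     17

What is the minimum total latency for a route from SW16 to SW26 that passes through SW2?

36 ms

Best SW16 to SW2: SW16–SW2 costing 17
Shortest SW2→SW26: SW2–SW8–SW26 = 19
Total via SW2: 17 + 19 = 36 ms.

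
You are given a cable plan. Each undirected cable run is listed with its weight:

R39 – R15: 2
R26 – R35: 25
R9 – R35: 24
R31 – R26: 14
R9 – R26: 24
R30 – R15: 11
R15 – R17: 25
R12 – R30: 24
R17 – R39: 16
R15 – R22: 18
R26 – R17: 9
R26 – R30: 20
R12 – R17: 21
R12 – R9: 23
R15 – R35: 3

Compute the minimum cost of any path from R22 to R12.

53

Enumerating some paths:
R22 - R15 - R35 - R9 - R12: 18+3+24+23 = 68
R22 - R15 - R17 - R12: 18+25+21 = 64
R22 - R15 - R39 - R17 - R12: 18+2+16+21 = 57
R22 - R15 - R30 - R12: 18+11+24 = 53
The minimum is 53 via R22 - R15 - R30 - R12.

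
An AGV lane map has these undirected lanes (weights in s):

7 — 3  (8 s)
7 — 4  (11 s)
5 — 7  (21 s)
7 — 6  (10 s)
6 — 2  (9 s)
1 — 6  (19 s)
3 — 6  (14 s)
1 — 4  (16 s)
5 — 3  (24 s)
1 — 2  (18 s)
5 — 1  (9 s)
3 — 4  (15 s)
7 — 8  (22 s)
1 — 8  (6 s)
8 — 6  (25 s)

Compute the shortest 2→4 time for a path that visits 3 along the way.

38 s

Shortest 2→3: 2 → 6 → 3 = 23
Shortest 3→4: 3 → 4 = 15
Total via 3: 23 + 15 = 38 s.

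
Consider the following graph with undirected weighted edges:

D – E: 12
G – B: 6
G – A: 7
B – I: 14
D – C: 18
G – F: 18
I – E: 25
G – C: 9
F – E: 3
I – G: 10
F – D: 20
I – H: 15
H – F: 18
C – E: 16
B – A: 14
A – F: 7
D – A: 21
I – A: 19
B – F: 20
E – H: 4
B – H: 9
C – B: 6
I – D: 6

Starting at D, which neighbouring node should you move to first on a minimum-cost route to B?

Candidate routes:
D - I - B: 6+14 = 20
D - I - G - B: 6+10+6 = 22
The minimum is 20 via D - I - B.
So from D the first move is to I.

I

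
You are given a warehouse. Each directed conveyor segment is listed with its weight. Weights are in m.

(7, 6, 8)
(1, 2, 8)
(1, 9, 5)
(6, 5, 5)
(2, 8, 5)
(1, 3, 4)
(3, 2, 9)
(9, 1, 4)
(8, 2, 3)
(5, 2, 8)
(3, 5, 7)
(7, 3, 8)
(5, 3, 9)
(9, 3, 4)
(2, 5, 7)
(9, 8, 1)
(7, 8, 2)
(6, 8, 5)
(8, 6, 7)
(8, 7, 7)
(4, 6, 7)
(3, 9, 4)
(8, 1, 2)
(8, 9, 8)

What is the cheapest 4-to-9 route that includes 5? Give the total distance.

Shortest 4→5: 4 → 6 → 5 = 12
Best 5 to 9: 5 → 3 → 9 costing 13
Total via 5: 12 + 13 = 25 m.

25 m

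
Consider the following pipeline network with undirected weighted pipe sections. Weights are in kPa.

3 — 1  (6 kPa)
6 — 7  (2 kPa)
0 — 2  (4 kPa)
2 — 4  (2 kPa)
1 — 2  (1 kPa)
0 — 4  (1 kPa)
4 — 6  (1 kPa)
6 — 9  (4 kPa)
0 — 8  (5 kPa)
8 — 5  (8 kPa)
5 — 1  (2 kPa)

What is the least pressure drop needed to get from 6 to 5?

6 kPa

Candidate routes:
6–4–0–8–5: 1+1+5+8 = 15
6–4–0–2–1–5: 1+1+4+1+2 = 9
6–4–2–1–5: 1+2+1+2 = 6
Cheapest is 6–4–2–1–5 at 6 kPa.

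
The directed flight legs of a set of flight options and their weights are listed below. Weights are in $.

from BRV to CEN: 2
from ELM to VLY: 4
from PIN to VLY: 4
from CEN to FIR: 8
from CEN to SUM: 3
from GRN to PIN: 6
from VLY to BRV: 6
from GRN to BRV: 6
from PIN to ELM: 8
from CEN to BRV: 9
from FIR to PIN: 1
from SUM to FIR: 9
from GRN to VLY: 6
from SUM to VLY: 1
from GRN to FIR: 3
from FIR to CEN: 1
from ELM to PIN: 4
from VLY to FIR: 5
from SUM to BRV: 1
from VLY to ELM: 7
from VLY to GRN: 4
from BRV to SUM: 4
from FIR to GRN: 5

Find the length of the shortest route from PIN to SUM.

Enumerating some paths:
PIN–VLY–FIR–CEN–SUM: 4+5+1+3 = 13
PIN–VLY–BRV–CEN–SUM: 4+6+2+3 = 15
PIN–VLY–BRV–SUM: 4+6+4 = 14
The minimum is $13 via PIN–VLY–FIR–CEN–SUM.

$13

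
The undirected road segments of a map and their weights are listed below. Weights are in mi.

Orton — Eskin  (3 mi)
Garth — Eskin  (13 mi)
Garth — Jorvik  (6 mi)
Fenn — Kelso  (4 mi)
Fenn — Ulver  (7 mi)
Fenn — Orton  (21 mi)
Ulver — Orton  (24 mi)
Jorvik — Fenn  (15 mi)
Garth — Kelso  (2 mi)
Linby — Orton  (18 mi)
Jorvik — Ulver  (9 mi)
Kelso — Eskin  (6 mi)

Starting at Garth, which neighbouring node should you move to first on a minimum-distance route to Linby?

Kelso

Compare a few routes:
Garth - Eskin - Orton - Linby: 13+3+18 = 34
Garth - Kelso - Eskin - Orton - Linby: 2+6+3+18 = 29
Cheapest is Garth - Kelso - Eskin - Orton - Linby at 29 mi.
So from Garth the first move is to Kelso.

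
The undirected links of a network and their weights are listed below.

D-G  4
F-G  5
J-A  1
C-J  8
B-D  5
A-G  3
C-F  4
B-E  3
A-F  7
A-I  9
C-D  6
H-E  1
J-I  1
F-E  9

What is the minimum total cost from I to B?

14

Shortest distances from I:
I: 0
J: 1  (via I)
A: 2  (via J)
G: 5  (via A)
C: 9  (via J)
D: 9  (via G)
F: 9  (via A)
B: 14  (via D)
Shortest route: I → J → A → G → D → B = 14.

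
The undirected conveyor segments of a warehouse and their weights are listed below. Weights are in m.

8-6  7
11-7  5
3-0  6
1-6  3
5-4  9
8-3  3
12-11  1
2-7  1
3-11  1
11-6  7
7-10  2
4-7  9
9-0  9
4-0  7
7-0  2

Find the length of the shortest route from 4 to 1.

24 m

Compare a few routes:
4 - 7 - 11 - 6 - 1: 9+5+7+3 = 24
4 - 0 - 3 - 8 - 6 - 1: 7+6+3+7+3 = 26
4 - 0 - 7 - 11 - 3 - 8 - 6 - 1: 7+2+5+1+3+7+3 = 28
The minimum is 24 m via 4 - 7 - 11 - 6 - 1.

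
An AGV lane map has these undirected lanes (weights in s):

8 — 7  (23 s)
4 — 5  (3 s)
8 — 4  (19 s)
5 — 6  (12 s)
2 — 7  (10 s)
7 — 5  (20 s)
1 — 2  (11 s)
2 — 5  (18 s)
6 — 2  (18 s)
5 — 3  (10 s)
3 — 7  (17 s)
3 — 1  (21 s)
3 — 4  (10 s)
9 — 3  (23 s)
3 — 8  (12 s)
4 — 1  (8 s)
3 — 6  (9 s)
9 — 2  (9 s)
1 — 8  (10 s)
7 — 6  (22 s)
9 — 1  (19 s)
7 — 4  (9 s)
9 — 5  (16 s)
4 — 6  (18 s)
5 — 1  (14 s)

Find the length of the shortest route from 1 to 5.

Candidate routes:
1–5: 14 = 14
1–4–5: 8+3 = 11
The minimum is 11 s via 1–4–5.

11 s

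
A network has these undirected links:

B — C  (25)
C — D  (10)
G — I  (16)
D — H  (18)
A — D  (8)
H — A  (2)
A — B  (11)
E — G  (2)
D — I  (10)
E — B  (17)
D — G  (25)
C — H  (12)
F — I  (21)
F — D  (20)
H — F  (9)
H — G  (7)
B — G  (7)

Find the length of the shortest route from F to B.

22

Running Dijkstra from F:
F: 0
H: 9  (via F)
A: 11  (via H)
G: 16  (via H)
E: 18  (via G)
D: 19  (via A)
C: 21  (via H)
I: 21  (via F)
B: 22  (via A)
Shortest route: F–H–A–B = 22.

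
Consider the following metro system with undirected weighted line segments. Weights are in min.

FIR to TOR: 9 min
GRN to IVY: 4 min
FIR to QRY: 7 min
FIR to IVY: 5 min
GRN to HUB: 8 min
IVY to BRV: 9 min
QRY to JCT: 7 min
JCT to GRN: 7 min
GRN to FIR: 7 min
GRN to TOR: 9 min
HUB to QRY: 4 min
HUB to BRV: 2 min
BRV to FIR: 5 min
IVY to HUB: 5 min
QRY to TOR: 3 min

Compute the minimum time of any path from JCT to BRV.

Shortest distances from JCT:
JCT: 0
QRY: 7  (via JCT)
GRN: 7  (via JCT)
TOR: 10  (via QRY)
HUB: 11  (via QRY)
IVY: 11  (via GRN)
BRV: 13  (via HUB)
Shortest route: JCT–QRY–HUB–BRV = 13 min.

13 min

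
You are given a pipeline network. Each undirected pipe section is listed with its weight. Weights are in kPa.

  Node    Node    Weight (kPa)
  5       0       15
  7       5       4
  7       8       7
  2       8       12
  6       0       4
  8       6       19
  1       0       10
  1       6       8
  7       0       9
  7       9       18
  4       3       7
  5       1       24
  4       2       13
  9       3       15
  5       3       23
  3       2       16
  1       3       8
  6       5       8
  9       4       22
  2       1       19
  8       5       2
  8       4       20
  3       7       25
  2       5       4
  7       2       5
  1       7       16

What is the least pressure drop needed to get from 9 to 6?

30 kPa

Settle nodes by increasing distance from 9:
9: 0
3: 15  (via 9)
7: 18  (via 9)
4: 22  (via 9)
5: 22  (via 7)
1: 23  (via 3)
2: 23  (via 7)
8: 24  (via 5)
0: 27  (via 7)
6: 30  (via 5)
Shortest route: 9–7–5–6 = 30 kPa.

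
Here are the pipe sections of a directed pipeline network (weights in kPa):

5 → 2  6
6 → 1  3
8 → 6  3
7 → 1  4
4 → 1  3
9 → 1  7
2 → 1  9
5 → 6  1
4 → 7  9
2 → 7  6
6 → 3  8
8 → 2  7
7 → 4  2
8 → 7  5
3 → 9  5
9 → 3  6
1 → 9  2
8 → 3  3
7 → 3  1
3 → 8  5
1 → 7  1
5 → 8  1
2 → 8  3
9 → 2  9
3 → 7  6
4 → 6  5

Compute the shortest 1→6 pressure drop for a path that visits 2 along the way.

Best 1 to 2: 1 → 9 → 2 costing 11
Best 2 to 6: 2 → 8 → 6 costing 6
Total via 2: 11 + 6 = 17 kPa.

17 kPa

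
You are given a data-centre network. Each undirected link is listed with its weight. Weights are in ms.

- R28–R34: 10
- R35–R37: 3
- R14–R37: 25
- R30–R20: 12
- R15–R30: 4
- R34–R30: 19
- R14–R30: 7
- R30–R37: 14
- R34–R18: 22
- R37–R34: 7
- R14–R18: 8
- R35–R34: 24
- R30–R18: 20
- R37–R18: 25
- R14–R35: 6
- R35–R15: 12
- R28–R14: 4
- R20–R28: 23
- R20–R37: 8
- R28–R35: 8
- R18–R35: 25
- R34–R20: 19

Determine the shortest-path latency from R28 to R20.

Settle nodes by increasing distance from R28:
R28: 0
R14: 4  (via R28)
R35: 8  (via R28)
R34: 10  (via R28)
R37: 11  (via R35)
R30: 11  (via R14)
R18: 12  (via R14)
R15: 15  (via R30)
R20: 19  (via R37)
Shortest route: R28–R35–R37–R20 = 19 ms.

19 ms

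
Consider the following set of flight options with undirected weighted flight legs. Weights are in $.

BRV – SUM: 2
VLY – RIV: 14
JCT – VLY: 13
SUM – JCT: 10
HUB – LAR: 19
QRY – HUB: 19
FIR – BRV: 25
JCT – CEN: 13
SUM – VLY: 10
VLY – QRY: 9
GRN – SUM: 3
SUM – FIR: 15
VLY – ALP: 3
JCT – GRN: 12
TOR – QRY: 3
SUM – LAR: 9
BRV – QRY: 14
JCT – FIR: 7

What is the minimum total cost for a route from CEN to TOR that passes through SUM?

Best CEN to SUM: CEN–JCT–SUM costing 23
Shortest SUM→TOR: SUM–BRV–QRY–TOR = 19
Total via SUM: 23 + 19 = $42.

$42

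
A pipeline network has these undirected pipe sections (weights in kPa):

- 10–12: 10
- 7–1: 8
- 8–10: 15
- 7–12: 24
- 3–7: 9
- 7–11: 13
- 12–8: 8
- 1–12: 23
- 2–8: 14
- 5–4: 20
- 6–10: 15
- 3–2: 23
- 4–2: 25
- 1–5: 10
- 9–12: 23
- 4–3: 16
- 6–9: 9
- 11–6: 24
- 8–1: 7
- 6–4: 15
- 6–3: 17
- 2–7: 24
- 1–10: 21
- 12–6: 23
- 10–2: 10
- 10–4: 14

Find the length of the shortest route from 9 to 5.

Candidate routes:
9 - 12 - 8 - 1 - 5: 23+8+7+10 = 48
9 - 6 - 4 - 5: 9+15+20 = 44
9 - 6 - 3 - 7 - 1 - 5: 9+17+9+8+10 = 53
9 - 6 - 10 - 1 - 5: 9+15+21+10 = 55
Cheapest is 9 - 6 - 4 - 5 at 44 kPa.

44 kPa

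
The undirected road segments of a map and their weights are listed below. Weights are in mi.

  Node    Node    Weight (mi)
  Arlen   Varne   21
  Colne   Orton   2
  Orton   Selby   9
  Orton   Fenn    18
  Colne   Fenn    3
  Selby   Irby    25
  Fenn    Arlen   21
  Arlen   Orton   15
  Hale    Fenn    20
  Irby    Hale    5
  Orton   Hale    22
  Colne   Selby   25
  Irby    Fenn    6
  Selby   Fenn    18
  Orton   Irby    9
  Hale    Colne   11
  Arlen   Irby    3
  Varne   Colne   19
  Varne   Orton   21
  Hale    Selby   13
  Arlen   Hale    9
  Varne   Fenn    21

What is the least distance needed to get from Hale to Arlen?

8 mi

Shortest distances from Hale:
Hale: 0
Irby: 5  (via Hale)
Arlen: 8  (via Irby)
Shortest route: Hale–Irby–Arlen = 8 mi.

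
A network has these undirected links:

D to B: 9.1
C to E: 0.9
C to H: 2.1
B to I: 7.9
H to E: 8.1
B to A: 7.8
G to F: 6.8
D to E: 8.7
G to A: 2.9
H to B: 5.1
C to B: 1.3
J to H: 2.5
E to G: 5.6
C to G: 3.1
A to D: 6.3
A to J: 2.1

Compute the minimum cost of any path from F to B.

11.2

Running Dijkstra from F:
F: 0
G: 6.8  (via F)
A: 9.7  (via G)
C: 9.9  (via G)
E: 10.8  (via C)
B: 11.2  (via C)
Shortest route: F → G → C → B = 11.2.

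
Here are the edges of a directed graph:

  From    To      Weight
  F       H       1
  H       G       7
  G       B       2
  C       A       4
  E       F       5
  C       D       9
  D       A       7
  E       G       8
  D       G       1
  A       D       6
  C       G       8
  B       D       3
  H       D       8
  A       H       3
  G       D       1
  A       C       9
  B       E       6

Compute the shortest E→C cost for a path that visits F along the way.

30

Best E to F: E → F costing 5
Shortest F→C: F → H → D → A → C = 25
Total via F: 5 + 25 = 30.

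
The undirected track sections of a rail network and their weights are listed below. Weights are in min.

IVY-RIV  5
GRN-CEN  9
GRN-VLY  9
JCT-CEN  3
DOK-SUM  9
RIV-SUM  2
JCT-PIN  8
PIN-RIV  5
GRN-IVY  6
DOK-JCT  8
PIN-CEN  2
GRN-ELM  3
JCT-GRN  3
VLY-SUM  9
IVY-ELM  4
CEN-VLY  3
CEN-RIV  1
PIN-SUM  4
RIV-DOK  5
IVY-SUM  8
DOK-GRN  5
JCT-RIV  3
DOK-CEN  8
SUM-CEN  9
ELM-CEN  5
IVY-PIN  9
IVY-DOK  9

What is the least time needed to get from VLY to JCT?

6 min

Shortest distances from VLY:
VLY: 0
CEN: 3  (via VLY)
RIV: 4  (via CEN)
PIN: 5  (via CEN)
SUM: 6  (via RIV)
JCT: 6  (via CEN)
Shortest route: VLY → CEN → JCT = 6 min.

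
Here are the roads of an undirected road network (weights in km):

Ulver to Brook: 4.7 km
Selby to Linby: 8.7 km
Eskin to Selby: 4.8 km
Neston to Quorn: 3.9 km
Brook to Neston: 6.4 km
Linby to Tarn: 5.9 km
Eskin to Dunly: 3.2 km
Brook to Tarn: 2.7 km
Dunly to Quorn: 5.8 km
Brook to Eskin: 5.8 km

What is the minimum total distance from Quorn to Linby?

18.9 km

Running Dijkstra from Quorn:
Quorn: 0
Neston: 3.9  (via Quorn)
Dunly: 5.8  (via Quorn)
Eskin: 9  (via Dunly)
Brook: 10.3  (via Neston)
Tarn: 13  (via Brook)
Selby: 13.8  (via Eskin)
Ulver: 15  (via Brook)
Linby: 18.9  (via Tarn)
Shortest route: Quorn–Neston–Brook–Tarn–Linby = 18.9 km.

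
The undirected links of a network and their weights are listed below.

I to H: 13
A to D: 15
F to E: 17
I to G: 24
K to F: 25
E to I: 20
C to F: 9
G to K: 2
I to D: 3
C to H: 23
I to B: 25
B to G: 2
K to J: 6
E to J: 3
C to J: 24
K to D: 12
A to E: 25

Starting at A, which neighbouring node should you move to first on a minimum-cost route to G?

D

Enumerating some paths:
A–E–J–K–G: 25+3+6+2 = 36
A–D–K–G: 15+12+2 = 29
A–D–I–G: 15+3+24 = 42
The minimum is 29 via A–D–K–G.
So from A the first move is to D.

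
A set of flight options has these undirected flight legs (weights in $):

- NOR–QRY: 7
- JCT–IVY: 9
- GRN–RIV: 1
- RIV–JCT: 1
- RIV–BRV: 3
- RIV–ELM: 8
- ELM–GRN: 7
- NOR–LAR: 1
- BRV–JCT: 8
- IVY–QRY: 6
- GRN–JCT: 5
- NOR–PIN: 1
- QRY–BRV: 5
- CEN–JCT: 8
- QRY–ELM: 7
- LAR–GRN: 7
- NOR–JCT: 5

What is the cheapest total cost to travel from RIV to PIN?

$7

Settle nodes by increasing distance from RIV:
RIV: 0
JCT: 1  (via RIV)
GRN: 1  (via RIV)
BRV: 3  (via RIV)
NOR: 6  (via JCT)
PIN: 7  (via NOR)
Shortest route: RIV–JCT–NOR–PIN = $7.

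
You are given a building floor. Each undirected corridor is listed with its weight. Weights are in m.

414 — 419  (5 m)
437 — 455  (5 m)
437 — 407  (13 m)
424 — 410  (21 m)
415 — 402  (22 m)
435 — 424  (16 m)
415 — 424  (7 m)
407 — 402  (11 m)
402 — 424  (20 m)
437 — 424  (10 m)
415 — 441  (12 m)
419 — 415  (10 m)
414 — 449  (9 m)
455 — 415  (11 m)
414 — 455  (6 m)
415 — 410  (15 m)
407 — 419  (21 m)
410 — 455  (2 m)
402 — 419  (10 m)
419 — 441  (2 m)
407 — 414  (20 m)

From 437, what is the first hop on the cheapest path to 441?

Candidate routes:
437–455–415–441: 5+11+12 = 28
437–455–414–419–441: 5+6+5+2 = 18
437–455–415–419–441: 5+11+10+2 = 28
The minimum is 18 m via 437–455–414–419–441.
So from 437 the first move is to 455.

455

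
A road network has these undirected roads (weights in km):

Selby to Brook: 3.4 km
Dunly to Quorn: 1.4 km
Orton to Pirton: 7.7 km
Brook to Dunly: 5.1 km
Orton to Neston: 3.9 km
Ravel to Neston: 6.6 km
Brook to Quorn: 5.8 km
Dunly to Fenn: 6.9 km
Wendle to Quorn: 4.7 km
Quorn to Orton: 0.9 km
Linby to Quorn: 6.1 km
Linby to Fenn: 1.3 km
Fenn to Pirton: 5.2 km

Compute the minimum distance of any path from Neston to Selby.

Candidate routes:
Neston–Orton–Pirton–Fenn–Dunly–Brook–Selby: 3.9+7.7+5.2+6.9+5.1+3.4 = 32.2
Neston–Orton–Quorn–Brook–Selby: 3.9+0.9+5.8+3.4 = 14
Neston–Orton–Quorn–Linby–Fenn–Dunly–Brook–Selby: 3.9+0.9+6.1+1.3+6.9+5.1+3.4 = 27.6
Neston–Orton–Quorn–Dunly–Brook–Selby: 3.9+0.9+1.4+5.1+3.4 = 14.7
Cheapest is Neston–Orton–Quorn–Brook–Selby at 14 km.

14 km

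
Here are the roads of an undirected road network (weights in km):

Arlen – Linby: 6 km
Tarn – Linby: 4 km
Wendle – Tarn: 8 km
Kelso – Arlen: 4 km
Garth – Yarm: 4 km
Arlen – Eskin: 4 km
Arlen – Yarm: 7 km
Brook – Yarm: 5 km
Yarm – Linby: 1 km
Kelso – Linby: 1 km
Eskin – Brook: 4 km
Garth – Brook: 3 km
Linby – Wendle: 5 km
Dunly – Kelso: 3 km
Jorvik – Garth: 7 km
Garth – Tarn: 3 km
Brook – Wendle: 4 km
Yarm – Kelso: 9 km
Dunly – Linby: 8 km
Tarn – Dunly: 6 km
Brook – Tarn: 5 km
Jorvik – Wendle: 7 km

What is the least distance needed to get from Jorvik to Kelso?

13 km

Candidate routes:
Jorvik → Garth → Tarn → Linby → Kelso: 7+3+4+1 = 15
Jorvik → Garth → Brook → Yarm → Linby → Kelso: 7+3+5+1+1 = 17
Jorvik → Wendle → Linby → Kelso: 7+5+1 = 13
The minimum is 13 km via Jorvik → Wendle → Linby → Kelso.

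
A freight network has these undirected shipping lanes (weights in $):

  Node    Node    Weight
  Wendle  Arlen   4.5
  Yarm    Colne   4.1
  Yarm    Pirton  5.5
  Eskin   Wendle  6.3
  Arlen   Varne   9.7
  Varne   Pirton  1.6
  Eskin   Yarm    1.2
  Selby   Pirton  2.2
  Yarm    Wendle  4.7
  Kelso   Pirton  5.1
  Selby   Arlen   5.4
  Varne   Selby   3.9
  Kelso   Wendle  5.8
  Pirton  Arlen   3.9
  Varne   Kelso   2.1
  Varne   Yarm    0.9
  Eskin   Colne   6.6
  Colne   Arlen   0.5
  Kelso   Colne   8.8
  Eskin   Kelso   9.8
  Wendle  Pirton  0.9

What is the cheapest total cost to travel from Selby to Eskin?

$5.9

Enumerating some paths:
Selby - Pirton - Varne - Yarm - Eskin: 2.2+1.6+0.9+1.2 = 5.9
Selby - Varne - Yarm - Eskin: 3.9+0.9+1.2 = 6
Cheapest is Selby - Pirton - Varne - Yarm - Eskin at $5.9.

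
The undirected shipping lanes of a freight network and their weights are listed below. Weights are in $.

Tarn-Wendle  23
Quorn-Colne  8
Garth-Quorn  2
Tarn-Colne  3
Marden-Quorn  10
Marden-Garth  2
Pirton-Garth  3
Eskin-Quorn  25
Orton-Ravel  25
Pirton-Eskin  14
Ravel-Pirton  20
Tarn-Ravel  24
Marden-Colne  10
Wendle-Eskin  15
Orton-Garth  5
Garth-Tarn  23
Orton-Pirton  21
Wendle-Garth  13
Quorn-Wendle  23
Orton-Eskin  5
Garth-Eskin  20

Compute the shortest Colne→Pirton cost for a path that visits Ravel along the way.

$47

Best Colne to Ravel: Colne → Tarn → Ravel costing 27
Best Ravel to Pirton: Ravel → Pirton costing 20
Total via Ravel: 27 + 20 = $47.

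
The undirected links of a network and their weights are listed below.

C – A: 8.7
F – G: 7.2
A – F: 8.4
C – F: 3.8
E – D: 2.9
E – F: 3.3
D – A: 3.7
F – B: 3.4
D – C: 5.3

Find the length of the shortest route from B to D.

Compare a few routes:
B–F–C–D: 3.4+3.8+5.3 = 12.5
B–F–E–D: 3.4+3.3+2.9 = 9.6
B–F–A–D: 3.4+8.4+3.7 = 15.5
B–F–C–A–D: 3.4+3.8+8.7+3.7 = 19.6
Cheapest is B–F–E–D at 9.6.

9.6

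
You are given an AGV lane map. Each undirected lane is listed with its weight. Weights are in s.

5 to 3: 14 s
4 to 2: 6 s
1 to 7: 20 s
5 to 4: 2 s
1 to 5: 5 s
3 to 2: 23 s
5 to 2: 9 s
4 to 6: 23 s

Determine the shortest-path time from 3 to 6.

Running Dijkstra from 3:
3: 0
5: 14  (via 3)
4: 16  (via 5)
1: 19  (via 5)
2: 22  (via 4)
6: 39  (via 4)
Shortest route: 3–5–4–6 = 39 s.

39 s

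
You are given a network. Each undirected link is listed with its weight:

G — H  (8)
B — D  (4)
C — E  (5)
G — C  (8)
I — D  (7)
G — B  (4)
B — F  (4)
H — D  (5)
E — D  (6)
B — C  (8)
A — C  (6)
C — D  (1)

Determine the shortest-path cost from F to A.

15

Running Dijkstra from F:
F: 0
B: 4  (via F)
D: 8  (via B)
G: 8  (via B)
C: 9  (via D)
H: 13  (via D)
E: 14  (via D)
A: 15  (via C)
Shortest route: F → B → D → C → A = 15.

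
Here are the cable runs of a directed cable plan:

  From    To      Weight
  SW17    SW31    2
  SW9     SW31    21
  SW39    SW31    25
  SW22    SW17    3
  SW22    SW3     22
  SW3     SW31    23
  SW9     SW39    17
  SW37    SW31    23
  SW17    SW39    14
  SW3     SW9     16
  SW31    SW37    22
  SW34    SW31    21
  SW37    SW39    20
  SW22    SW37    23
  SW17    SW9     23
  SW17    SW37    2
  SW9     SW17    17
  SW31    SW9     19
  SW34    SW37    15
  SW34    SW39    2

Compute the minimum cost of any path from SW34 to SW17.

Shortest distances from SW34:
SW34: 0
SW39: 2  (via SW34)
SW37: 15  (via SW34)
SW31: 21  (via SW34)
SW9: 40  (via SW31)
SW17: 57  (via SW9)
Shortest route: SW34–SW31–SW9–SW17 = 57.

57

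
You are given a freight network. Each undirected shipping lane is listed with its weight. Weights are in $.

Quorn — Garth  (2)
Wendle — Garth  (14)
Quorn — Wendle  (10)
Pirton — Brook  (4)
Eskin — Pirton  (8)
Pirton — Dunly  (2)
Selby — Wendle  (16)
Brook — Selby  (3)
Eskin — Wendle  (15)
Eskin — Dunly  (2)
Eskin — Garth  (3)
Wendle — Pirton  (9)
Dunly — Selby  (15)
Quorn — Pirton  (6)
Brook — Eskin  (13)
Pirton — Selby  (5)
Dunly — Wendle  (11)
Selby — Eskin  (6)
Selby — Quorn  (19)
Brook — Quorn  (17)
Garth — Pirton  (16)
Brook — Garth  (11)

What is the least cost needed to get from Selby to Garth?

Enumerating some paths:
Selby - Pirton - Dunly - Eskin - Garth: 5+2+2+3 = 12
Selby - Eskin - Garth: 6+3 = 9
The minimum is $9 via Selby - Eskin - Garth.

$9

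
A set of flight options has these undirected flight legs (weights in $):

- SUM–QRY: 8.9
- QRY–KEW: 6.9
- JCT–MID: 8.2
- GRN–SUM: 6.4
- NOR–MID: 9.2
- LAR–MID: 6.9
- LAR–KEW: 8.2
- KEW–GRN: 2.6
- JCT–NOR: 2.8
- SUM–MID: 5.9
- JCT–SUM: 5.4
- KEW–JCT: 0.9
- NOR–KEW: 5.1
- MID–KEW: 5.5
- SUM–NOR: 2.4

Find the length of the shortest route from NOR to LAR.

$11.9

Settle nodes by increasing distance from NOR:
NOR: 0
SUM: 2.4  (via NOR)
JCT: 2.8  (via NOR)
KEW: 3.7  (via JCT)
GRN: 6.3  (via KEW)
MID: 8.3  (via SUM)
QRY: 10.6  (via KEW)
LAR: 11.9  (via KEW)
Shortest route: NOR–JCT–KEW–LAR = $11.9.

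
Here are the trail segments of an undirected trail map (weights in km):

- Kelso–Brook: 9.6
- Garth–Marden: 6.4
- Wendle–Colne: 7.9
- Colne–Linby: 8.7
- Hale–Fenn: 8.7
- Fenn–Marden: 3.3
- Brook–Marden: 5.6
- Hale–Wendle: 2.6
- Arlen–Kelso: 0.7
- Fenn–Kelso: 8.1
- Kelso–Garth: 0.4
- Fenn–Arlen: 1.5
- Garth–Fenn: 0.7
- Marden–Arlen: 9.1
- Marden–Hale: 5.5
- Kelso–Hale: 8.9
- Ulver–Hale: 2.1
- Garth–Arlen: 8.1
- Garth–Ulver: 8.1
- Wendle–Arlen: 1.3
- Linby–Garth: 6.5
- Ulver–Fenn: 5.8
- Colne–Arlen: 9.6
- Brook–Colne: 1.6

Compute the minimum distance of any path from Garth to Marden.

4 km

Candidate routes:
Garth → Fenn → Marden: 0.7+3.3 = 4
Garth → Kelso → Arlen → Fenn → Marden: 0.4+0.7+1.5+3.3 = 5.9
Cheapest is Garth → Fenn → Marden at 4 km.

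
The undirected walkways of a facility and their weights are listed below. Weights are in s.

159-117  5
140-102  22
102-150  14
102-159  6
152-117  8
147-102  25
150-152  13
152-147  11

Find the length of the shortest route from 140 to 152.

41 s

Candidate routes:
140 - 102 - 159 - 117 - 152: 22+6+5+8 = 41
140 - 102 - 150 - 152: 22+14+13 = 49
The minimum is 41 s via 140 - 102 - 159 - 117 - 152.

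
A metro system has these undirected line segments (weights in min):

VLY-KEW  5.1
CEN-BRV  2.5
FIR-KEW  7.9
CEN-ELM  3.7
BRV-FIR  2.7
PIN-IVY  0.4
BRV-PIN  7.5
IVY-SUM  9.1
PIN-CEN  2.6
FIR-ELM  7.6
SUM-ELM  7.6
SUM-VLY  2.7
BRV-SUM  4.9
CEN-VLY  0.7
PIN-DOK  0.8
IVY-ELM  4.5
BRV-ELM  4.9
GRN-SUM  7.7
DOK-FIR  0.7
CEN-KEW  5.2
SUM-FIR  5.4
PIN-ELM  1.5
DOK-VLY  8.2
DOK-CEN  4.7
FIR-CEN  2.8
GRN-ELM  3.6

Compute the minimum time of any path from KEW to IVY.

8.2 min

Enumerating some paths:
KEW → VLY → CEN → PIN → IVY: 5.1+0.7+2.6+0.4 = 8.8
KEW → CEN → PIN → IVY: 5.2+2.6+0.4 = 8.2
KEW → FIR → DOK → PIN → IVY: 7.9+0.7+0.8+0.4 = 9.8
Cheapest is KEW → CEN → PIN → IVY at 8.2 min.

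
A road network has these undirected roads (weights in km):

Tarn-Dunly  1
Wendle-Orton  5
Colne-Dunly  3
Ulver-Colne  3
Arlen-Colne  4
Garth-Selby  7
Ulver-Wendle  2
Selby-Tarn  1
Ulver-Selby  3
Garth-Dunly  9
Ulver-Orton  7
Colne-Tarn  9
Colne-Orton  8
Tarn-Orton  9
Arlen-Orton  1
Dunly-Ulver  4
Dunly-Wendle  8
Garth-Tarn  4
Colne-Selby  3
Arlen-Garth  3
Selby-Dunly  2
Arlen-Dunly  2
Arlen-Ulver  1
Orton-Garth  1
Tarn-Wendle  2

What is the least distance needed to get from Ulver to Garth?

Shortest distances from Ulver:
Ulver: 0
Arlen: 1  (via Ulver)
Wendle: 2  (via Ulver)
Orton: 2  (via Arlen)
Selby: 3  (via Ulver)
Garth: 3  (via Orton)
Shortest route: Ulver → Arlen → Orton → Garth = 3 km.

3 km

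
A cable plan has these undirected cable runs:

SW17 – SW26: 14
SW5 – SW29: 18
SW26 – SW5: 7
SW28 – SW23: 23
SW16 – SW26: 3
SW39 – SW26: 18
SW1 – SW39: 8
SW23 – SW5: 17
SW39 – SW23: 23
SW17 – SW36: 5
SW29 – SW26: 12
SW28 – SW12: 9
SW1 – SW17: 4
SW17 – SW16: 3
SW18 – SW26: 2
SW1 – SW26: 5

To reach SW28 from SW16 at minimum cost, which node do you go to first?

SW26

Candidate routes:
SW16–SW17–SW1–SW39–SW23–SW28: 3+4+8+23+23 = 61
SW16–SW17–SW1–SW26–SW5–SW23–SW28: 3+4+5+7+17+23 = 59
SW16–SW26–SW1–SW39–SW23–SW28: 3+5+8+23+23 = 62
SW16–SW26–SW5–SW23–SW28: 3+7+17+23 = 50
Cheapest is SW16–SW26–SW5–SW23–SW28 at 50.
So from SW16 the first move is to SW26.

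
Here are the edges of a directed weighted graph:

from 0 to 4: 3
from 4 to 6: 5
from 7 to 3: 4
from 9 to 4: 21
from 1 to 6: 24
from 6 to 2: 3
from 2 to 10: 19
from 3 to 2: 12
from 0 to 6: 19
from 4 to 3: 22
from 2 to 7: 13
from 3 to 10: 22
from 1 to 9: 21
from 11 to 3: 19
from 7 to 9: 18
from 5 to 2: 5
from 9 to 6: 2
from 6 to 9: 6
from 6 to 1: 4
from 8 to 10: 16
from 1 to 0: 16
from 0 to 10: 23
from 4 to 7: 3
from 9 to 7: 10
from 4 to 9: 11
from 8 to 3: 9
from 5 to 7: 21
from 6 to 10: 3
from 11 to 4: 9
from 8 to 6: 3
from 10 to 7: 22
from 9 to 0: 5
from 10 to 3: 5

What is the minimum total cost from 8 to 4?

Running Dijkstra from 8:
8: 0
6: 3  (via 8)
2: 6  (via 6)
10: 6  (via 6)
1: 7  (via 6)
3: 9  (via 8)
9: 9  (via 6)
0: 14  (via 9)
4: 17  (via 0)
Shortest route: 8 → 6 → 9 → 0 → 4 = 17.

17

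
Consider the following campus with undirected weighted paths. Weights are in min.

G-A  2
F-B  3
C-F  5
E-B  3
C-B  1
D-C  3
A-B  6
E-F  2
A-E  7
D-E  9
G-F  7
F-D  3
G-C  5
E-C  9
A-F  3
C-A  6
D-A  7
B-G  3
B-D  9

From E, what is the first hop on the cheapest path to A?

Candidate routes:
E → A: 7 = 7
E → F → A: 2+3 = 5
E → B → A: 3+6 = 9
E → B → G → A: 3+3+2 = 8
Cheapest is E → F → A at 5 min.
So from E the first move is to F.

F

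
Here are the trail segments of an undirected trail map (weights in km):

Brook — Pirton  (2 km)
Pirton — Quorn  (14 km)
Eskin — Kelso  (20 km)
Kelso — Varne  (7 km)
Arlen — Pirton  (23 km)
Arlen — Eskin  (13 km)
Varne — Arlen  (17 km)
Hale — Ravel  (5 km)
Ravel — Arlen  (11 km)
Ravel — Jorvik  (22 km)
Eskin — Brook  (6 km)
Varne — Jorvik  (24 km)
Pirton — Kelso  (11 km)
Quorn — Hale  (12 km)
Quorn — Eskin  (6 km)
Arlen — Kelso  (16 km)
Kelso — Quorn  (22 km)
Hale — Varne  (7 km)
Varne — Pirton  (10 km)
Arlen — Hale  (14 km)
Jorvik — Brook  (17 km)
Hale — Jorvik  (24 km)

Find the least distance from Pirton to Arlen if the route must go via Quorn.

Best Pirton to Quorn: Pirton → Quorn costing 14
Best Quorn to Arlen: Quorn → Eskin → Arlen costing 19
Total via Quorn: 14 + 19 = 33 km.

33 km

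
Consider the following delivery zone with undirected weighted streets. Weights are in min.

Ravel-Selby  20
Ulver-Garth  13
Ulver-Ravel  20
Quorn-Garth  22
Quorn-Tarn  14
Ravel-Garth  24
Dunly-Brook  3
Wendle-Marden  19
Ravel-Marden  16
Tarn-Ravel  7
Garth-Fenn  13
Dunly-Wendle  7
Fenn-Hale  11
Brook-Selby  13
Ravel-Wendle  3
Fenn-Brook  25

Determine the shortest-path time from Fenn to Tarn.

44 min

Settle nodes by increasing distance from Fenn:
Fenn: 0
Hale: 11  (via Fenn)
Garth: 13  (via Fenn)
Brook: 25  (via Fenn)
Ulver: 26  (via Garth)
Dunly: 28  (via Brook)
Quorn: 35  (via Garth)
Wendle: 35  (via Dunly)
Ravel: 37  (via Garth)
Selby: 38  (via Brook)
Tarn: 44  (via Ravel)
Shortest route: Fenn → Garth → Ravel → Tarn = 44 min.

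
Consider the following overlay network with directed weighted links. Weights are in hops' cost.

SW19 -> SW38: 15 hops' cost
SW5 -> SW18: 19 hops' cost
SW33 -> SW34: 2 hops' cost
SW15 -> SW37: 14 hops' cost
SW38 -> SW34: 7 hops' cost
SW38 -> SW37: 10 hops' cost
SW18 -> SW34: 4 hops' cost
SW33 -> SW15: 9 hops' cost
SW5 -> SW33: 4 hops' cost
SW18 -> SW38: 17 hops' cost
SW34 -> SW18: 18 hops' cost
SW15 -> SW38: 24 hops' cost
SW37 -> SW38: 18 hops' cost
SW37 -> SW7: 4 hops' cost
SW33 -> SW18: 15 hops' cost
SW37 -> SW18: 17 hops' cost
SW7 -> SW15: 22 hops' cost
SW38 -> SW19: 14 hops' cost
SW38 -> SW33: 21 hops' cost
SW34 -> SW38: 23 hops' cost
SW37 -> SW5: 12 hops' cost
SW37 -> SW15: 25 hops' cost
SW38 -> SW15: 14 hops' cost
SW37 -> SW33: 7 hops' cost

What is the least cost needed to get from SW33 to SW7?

Compare a few routes:
SW33–SW34–SW38–SW37–SW7: 2+23+10+4 = 39
SW33–SW15–SW37–SW7: 9+14+4 = 27
Cheapest is SW33–SW15–SW37–SW7 at 27 hops' cost.

27 hops' cost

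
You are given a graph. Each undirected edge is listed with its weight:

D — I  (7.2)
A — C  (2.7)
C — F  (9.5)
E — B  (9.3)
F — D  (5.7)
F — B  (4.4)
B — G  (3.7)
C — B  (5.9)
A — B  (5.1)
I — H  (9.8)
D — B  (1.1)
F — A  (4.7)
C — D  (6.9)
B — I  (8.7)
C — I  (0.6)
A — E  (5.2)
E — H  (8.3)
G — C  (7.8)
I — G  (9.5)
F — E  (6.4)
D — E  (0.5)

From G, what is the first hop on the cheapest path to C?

C

Candidate routes:
G–B–C: 3.7+5.9 = 9.6
G–I–C: 9.5+0.6 = 10.1
G–C: 7.8 = 7.8
The minimum is 7.8 via G–C.
So from G the first move is to C.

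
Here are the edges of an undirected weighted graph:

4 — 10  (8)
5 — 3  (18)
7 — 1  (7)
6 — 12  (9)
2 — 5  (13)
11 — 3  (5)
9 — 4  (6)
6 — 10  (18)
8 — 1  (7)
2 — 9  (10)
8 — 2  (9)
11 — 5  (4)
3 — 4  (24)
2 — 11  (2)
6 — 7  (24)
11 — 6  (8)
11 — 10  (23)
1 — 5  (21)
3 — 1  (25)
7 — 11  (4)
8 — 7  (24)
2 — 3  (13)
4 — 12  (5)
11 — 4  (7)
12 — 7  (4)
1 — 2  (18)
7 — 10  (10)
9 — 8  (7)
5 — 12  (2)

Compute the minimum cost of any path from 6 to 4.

14

Settle nodes by increasing distance from 6:
6: 0
11: 8  (via 6)
12: 9  (via 6)
2: 10  (via 11)
5: 11  (via 12)
7: 12  (via 11)
3: 13  (via 11)
4: 14  (via 12)
Shortest route: 6–12–4 = 14.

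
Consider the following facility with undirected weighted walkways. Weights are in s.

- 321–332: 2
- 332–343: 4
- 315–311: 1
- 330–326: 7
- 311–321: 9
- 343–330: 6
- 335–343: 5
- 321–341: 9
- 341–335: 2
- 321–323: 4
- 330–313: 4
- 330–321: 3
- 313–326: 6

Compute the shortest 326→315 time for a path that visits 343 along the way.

Shortest 326→343: 326–330–343 = 13
Shortest 343→315: 343–332–321–311–315 = 16
Total via 343: 13 + 16 = 29 s.

29 s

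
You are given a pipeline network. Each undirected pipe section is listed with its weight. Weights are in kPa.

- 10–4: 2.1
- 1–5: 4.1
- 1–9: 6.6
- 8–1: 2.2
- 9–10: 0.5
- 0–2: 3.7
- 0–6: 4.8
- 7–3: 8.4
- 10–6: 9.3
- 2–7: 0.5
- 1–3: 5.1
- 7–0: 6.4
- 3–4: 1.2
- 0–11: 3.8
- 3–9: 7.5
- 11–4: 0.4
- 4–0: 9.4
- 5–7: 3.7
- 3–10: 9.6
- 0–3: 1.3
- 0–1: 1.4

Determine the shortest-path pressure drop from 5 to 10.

Enumerating some paths:
5–1–9–10: 4.1+6.6+0.5 = 11.2
5–1–0–3–4–10: 4.1+1.4+1.3+1.2+2.1 = 10.1
5–1–0–11–4–10: 4.1+1.4+3.8+0.4+2.1 = 11.8
The minimum is 10.1 kPa via 5–1–0–3–4–10.

10.1 kPa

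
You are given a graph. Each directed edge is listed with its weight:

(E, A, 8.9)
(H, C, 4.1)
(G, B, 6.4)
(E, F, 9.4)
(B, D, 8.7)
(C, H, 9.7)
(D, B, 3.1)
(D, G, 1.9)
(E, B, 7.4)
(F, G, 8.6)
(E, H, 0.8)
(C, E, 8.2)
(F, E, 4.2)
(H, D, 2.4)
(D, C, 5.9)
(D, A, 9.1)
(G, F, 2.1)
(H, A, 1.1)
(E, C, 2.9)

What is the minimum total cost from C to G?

Running Dijkstra from C:
C: 0
E: 8.2  (via C)
H: 9  (via E)
A: 10.1  (via H)
D: 11.4  (via H)
G: 13.3  (via D)
Shortest route: C–E–H–D–G = 13.3.

13.3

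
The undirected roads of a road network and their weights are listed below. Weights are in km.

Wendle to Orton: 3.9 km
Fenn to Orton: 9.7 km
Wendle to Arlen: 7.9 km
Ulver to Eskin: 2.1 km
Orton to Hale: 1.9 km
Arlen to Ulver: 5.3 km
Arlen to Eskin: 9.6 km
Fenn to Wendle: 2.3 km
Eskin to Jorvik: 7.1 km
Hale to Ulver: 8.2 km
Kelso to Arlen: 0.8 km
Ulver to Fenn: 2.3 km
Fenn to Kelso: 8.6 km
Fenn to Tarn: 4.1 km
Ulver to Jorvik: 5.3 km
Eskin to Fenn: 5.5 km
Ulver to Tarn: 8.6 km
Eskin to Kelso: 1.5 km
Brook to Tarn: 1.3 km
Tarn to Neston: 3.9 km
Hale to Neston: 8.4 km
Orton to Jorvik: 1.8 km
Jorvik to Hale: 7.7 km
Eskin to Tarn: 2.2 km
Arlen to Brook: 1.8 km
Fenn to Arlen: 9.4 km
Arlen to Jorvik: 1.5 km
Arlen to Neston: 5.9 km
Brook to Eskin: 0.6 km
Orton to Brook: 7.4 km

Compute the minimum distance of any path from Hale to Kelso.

Compare a few routes:
Hale - Orton - Jorvik - Arlen - Kelso: 1.9+1.8+1.5+0.8 = 6
Hale - Orton - Jorvik - Arlen - Brook - Eskin - Kelso: 1.9+1.8+1.5+1.8+0.6+1.5 = 9.1
The minimum is 6 km via Hale - Orton - Jorvik - Arlen - Kelso.

6 km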